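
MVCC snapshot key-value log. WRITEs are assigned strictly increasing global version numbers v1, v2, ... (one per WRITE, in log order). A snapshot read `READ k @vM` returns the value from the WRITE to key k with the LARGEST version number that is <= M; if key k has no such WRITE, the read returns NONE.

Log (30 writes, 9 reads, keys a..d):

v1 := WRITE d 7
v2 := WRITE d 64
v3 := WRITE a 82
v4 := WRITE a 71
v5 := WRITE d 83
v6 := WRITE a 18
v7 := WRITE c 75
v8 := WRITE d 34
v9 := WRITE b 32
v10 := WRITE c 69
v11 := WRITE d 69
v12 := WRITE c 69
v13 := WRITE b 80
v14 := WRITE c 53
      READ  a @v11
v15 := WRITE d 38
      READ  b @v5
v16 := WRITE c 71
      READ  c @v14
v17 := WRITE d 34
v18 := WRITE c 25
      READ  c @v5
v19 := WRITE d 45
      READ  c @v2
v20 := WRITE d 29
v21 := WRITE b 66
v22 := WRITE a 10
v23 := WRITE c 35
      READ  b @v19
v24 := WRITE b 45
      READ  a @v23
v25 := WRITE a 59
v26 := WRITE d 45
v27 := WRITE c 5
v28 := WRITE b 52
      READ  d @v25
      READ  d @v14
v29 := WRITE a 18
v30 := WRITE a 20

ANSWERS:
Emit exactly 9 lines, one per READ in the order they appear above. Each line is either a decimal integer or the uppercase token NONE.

Answer: 18
NONE
53
NONE
NONE
80
10
29
69

Derivation:
v1: WRITE d=7  (d history now [(1, 7)])
v2: WRITE d=64  (d history now [(1, 7), (2, 64)])
v3: WRITE a=82  (a history now [(3, 82)])
v4: WRITE a=71  (a history now [(3, 82), (4, 71)])
v5: WRITE d=83  (d history now [(1, 7), (2, 64), (5, 83)])
v6: WRITE a=18  (a history now [(3, 82), (4, 71), (6, 18)])
v7: WRITE c=75  (c history now [(7, 75)])
v8: WRITE d=34  (d history now [(1, 7), (2, 64), (5, 83), (8, 34)])
v9: WRITE b=32  (b history now [(9, 32)])
v10: WRITE c=69  (c history now [(7, 75), (10, 69)])
v11: WRITE d=69  (d history now [(1, 7), (2, 64), (5, 83), (8, 34), (11, 69)])
v12: WRITE c=69  (c history now [(7, 75), (10, 69), (12, 69)])
v13: WRITE b=80  (b history now [(9, 32), (13, 80)])
v14: WRITE c=53  (c history now [(7, 75), (10, 69), (12, 69), (14, 53)])
READ a @v11: history=[(3, 82), (4, 71), (6, 18)] -> pick v6 -> 18
v15: WRITE d=38  (d history now [(1, 7), (2, 64), (5, 83), (8, 34), (11, 69), (15, 38)])
READ b @v5: history=[(9, 32), (13, 80)] -> no version <= 5 -> NONE
v16: WRITE c=71  (c history now [(7, 75), (10, 69), (12, 69), (14, 53), (16, 71)])
READ c @v14: history=[(7, 75), (10, 69), (12, 69), (14, 53), (16, 71)] -> pick v14 -> 53
v17: WRITE d=34  (d history now [(1, 7), (2, 64), (5, 83), (8, 34), (11, 69), (15, 38), (17, 34)])
v18: WRITE c=25  (c history now [(7, 75), (10, 69), (12, 69), (14, 53), (16, 71), (18, 25)])
READ c @v5: history=[(7, 75), (10, 69), (12, 69), (14, 53), (16, 71), (18, 25)] -> no version <= 5 -> NONE
v19: WRITE d=45  (d history now [(1, 7), (2, 64), (5, 83), (8, 34), (11, 69), (15, 38), (17, 34), (19, 45)])
READ c @v2: history=[(7, 75), (10, 69), (12, 69), (14, 53), (16, 71), (18, 25)] -> no version <= 2 -> NONE
v20: WRITE d=29  (d history now [(1, 7), (2, 64), (5, 83), (8, 34), (11, 69), (15, 38), (17, 34), (19, 45), (20, 29)])
v21: WRITE b=66  (b history now [(9, 32), (13, 80), (21, 66)])
v22: WRITE a=10  (a history now [(3, 82), (4, 71), (6, 18), (22, 10)])
v23: WRITE c=35  (c history now [(7, 75), (10, 69), (12, 69), (14, 53), (16, 71), (18, 25), (23, 35)])
READ b @v19: history=[(9, 32), (13, 80), (21, 66)] -> pick v13 -> 80
v24: WRITE b=45  (b history now [(9, 32), (13, 80), (21, 66), (24, 45)])
READ a @v23: history=[(3, 82), (4, 71), (6, 18), (22, 10)] -> pick v22 -> 10
v25: WRITE a=59  (a history now [(3, 82), (4, 71), (6, 18), (22, 10), (25, 59)])
v26: WRITE d=45  (d history now [(1, 7), (2, 64), (5, 83), (8, 34), (11, 69), (15, 38), (17, 34), (19, 45), (20, 29), (26, 45)])
v27: WRITE c=5  (c history now [(7, 75), (10, 69), (12, 69), (14, 53), (16, 71), (18, 25), (23, 35), (27, 5)])
v28: WRITE b=52  (b history now [(9, 32), (13, 80), (21, 66), (24, 45), (28, 52)])
READ d @v25: history=[(1, 7), (2, 64), (5, 83), (8, 34), (11, 69), (15, 38), (17, 34), (19, 45), (20, 29), (26, 45)] -> pick v20 -> 29
READ d @v14: history=[(1, 7), (2, 64), (5, 83), (8, 34), (11, 69), (15, 38), (17, 34), (19, 45), (20, 29), (26, 45)] -> pick v11 -> 69
v29: WRITE a=18  (a history now [(3, 82), (4, 71), (6, 18), (22, 10), (25, 59), (29, 18)])
v30: WRITE a=20  (a history now [(3, 82), (4, 71), (6, 18), (22, 10), (25, 59), (29, 18), (30, 20)])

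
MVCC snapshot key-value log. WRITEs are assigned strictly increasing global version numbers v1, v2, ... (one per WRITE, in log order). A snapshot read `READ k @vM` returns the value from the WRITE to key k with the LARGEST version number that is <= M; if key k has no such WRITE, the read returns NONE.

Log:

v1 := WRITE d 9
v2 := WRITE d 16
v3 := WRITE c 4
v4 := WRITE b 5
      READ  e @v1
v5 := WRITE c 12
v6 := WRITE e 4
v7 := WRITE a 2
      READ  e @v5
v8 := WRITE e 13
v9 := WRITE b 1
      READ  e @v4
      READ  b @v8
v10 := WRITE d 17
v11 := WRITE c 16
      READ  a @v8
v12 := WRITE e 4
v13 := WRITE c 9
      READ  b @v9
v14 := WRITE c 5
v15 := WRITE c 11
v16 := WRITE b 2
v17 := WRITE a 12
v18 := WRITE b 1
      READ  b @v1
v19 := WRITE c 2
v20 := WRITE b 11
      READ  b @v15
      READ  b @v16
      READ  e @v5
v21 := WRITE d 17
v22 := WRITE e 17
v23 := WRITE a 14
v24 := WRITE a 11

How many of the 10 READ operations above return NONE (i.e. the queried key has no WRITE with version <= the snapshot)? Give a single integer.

v1: WRITE d=9  (d history now [(1, 9)])
v2: WRITE d=16  (d history now [(1, 9), (2, 16)])
v3: WRITE c=4  (c history now [(3, 4)])
v4: WRITE b=5  (b history now [(4, 5)])
READ e @v1: history=[] -> no version <= 1 -> NONE
v5: WRITE c=12  (c history now [(3, 4), (5, 12)])
v6: WRITE e=4  (e history now [(6, 4)])
v7: WRITE a=2  (a history now [(7, 2)])
READ e @v5: history=[(6, 4)] -> no version <= 5 -> NONE
v8: WRITE e=13  (e history now [(6, 4), (8, 13)])
v9: WRITE b=1  (b history now [(4, 5), (9, 1)])
READ e @v4: history=[(6, 4), (8, 13)] -> no version <= 4 -> NONE
READ b @v8: history=[(4, 5), (9, 1)] -> pick v4 -> 5
v10: WRITE d=17  (d history now [(1, 9), (2, 16), (10, 17)])
v11: WRITE c=16  (c history now [(3, 4), (5, 12), (11, 16)])
READ a @v8: history=[(7, 2)] -> pick v7 -> 2
v12: WRITE e=4  (e history now [(6, 4), (8, 13), (12, 4)])
v13: WRITE c=9  (c history now [(3, 4), (5, 12), (11, 16), (13, 9)])
READ b @v9: history=[(4, 5), (9, 1)] -> pick v9 -> 1
v14: WRITE c=5  (c history now [(3, 4), (5, 12), (11, 16), (13, 9), (14, 5)])
v15: WRITE c=11  (c history now [(3, 4), (5, 12), (11, 16), (13, 9), (14, 5), (15, 11)])
v16: WRITE b=2  (b history now [(4, 5), (9, 1), (16, 2)])
v17: WRITE a=12  (a history now [(7, 2), (17, 12)])
v18: WRITE b=1  (b history now [(4, 5), (9, 1), (16, 2), (18, 1)])
READ b @v1: history=[(4, 5), (9, 1), (16, 2), (18, 1)] -> no version <= 1 -> NONE
v19: WRITE c=2  (c history now [(3, 4), (5, 12), (11, 16), (13, 9), (14, 5), (15, 11), (19, 2)])
v20: WRITE b=11  (b history now [(4, 5), (9, 1), (16, 2), (18, 1), (20, 11)])
READ b @v15: history=[(4, 5), (9, 1), (16, 2), (18, 1), (20, 11)] -> pick v9 -> 1
READ b @v16: history=[(4, 5), (9, 1), (16, 2), (18, 1), (20, 11)] -> pick v16 -> 2
READ e @v5: history=[(6, 4), (8, 13), (12, 4)] -> no version <= 5 -> NONE
v21: WRITE d=17  (d history now [(1, 9), (2, 16), (10, 17), (21, 17)])
v22: WRITE e=17  (e history now [(6, 4), (8, 13), (12, 4), (22, 17)])
v23: WRITE a=14  (a history now [(7, 2), (17, 12), (23, 14)])
v24: WRITE a=11  (a history now [(7, 2), (17, 12), (23, 14), (24, 11)])
Read results in order: ['NONE', 'NONE', 'NONE', '5', '2', '1', 'NONE', '1', '2', 'NONE']
NONE count = 5

Answer: 5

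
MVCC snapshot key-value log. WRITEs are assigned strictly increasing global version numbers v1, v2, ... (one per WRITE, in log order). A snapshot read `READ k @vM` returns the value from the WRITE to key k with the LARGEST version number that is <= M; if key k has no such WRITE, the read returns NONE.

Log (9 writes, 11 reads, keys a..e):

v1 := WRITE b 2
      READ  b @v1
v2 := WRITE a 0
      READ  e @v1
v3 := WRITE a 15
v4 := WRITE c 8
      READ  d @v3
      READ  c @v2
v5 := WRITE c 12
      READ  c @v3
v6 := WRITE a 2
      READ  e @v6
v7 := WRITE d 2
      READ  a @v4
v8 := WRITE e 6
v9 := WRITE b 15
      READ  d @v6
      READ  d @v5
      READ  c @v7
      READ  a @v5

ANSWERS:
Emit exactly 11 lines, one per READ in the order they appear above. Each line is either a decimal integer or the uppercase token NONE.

v1: WRITE b=2  (b history now [(1, 2)])
READ b @v1: history=[(1, 2)] -> pick v1 -> 2
v2: WRITE a=0  (a history now [(2, 0)])
READ e @v1: history=[] -> no version <= 1 -> NONE
v3: WRITE a=15  (a history now [(2, 0), (3, 15)])
v4: WRITE c=8  (c history now [(4, 8)])
READ d @v3: history=[] -> no version <= 3 -> NONE
READ c @v2: history=[(4, 8)] -> no version <= 2 -> NONE
v5: WRITE c=12  (c history now [(4, 8), (5, 12)])
READ c @v3: history=[(4, 8), (5, 12)] -> no version <= 3 -> NONE
v6: WRITE a=2  (a history now [(2, 0), (3, 15), (6, 2)])
READ e @v6: history=[] -> no version <= 6 -> NONE
v7: WRITE d=2  (d history now [(7, 2)])
READ a @v4: history=[(2, 0), (3, 15), (6, 2)] -> pick v3 -> 15
v8: WRITE e=6  (e history now [(8, 6)])
v9: WRITE b=15  (b history now [(1, 2), (9, 15)])
READ d @v6: history=[(7, 2)] -> no version <= 6 -> NONE
READ d @v5: history=[(7, 2)] -> no version <= 5 -> NONE
READ c @v7: history=[(4, 8), (5, 12)] -> pick v5 -> 12
READ a @v5: history=[(2, 0), (3, 15), (6, 2)] -> pick v3 -> 15

Answer: 2
NONE
NONE
NONE
NONE
NONE
15
NONE
NONE
12
15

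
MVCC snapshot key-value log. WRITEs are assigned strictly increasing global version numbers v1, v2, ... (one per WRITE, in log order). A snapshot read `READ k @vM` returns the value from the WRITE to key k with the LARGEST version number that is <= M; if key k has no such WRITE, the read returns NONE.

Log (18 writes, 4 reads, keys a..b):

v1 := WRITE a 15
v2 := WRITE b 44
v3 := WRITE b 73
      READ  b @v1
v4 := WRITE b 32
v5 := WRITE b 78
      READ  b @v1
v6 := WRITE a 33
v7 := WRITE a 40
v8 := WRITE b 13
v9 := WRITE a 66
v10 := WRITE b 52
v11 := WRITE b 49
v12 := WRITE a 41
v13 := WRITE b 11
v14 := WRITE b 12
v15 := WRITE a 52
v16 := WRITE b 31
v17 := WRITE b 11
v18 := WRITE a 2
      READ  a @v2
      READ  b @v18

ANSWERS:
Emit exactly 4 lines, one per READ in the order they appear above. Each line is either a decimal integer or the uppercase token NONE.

v1: WRITE a=15  (a history now [(1, 15)])
v2: WRITE b=44  (b history now [(2, 44)])
v3: WRITE b=73  (b history now [(2, 44), (3, 73)])
READ b @v1: history=[(2, 44), (3, 73)] -> no version <= 1 -> NONE
v4: WRITE b=32  (b history now [(2, 44), (3, 73), (4, 32)])
v5: WRITE b=78  (b history now [(2, 44), (3, 73), (4, 32), (5, 78)])
READ b @v1: history=[(2, 44), (3, 73), (4, 32), (5, 78)] -> no version <= 1 -> NONE
v6: WRITE a=33  (a history now [(1, 15), (6, 33)])
v7: WRITE a=40  (a history now [(1, 15), (6, 33), (7, 40)])
v8: WRITE b=13  (b history now [(2, 44), (3, 73), (4, 32), (5, 78), (8, 13)])
v9: WRITE a=66  (a history now [(1, 15), (6, 33), (7, 40), (9, 66)])
v10: WRITE b=52  (b history now [(2, 44), (3, 73), (4, 32), (5, 78), (8, 13), (10, 52)])
v11: WRITE b=49  (b history now [(2, 44), (3, 73), (4, 32), (5, 78), (8, 13), (10, 52), (11, 49)])
v12: WRITE a=41  (a history now [(1, 15), (6, 33), (7, 40), (9, 66), (12, 41)])
v13: WRITE b=11  (b history now [(2, 44), (3, 73), (4, 32), (5, 78), (8, 13), (10, 52), (11, 49), (13, 11)])
v14: WRITE b=12  (b history now [(2, 44), (3, 73), (4, 32), (5, 78), (8, 13), (10, 52), (11, 49), (13, 11), (14, 12)])
v15: WRITE a=52  (a history now [(1, 15), (6, 33), (7, 40), (9, 66), (12, 41), (15, 52)])
v16: WRITE b=31  (b history now [(2, 44), (3, 73), (4, 32), (5, 78), (8, 13), (10, 52), (11, 49), (13, 11), (14, 12), (16, 31)])
v17: WRITE b=11  (b history now [(2, 44), (3, 73), (4, 32), (5, 78), (8, 13), (10, 52), (11, 49), (13, 11), (14, 12), (16, 31), (17, 11)])
v18: WRITE a=2  (a history now [(1, 15), (6, 33), (7, 40), (9, 66), (12, 41), (15, 52), (18, 2)])
READ a @v2: history=[(1, 15), (6, 33), (7, 40), (9, 66), (12, 41), (15, 52), (18, 2)] -> pick v1 -> 15
READ b @v18: history=[(2, 44), (3, 73), (4, 32), (5, 78), (8, 13), (10, 52), (11, 49), (13, 11), (14, 12), (16, 31), (17, 11)] -> pick v17 -> 11

Answer: NONE
NONE
15
11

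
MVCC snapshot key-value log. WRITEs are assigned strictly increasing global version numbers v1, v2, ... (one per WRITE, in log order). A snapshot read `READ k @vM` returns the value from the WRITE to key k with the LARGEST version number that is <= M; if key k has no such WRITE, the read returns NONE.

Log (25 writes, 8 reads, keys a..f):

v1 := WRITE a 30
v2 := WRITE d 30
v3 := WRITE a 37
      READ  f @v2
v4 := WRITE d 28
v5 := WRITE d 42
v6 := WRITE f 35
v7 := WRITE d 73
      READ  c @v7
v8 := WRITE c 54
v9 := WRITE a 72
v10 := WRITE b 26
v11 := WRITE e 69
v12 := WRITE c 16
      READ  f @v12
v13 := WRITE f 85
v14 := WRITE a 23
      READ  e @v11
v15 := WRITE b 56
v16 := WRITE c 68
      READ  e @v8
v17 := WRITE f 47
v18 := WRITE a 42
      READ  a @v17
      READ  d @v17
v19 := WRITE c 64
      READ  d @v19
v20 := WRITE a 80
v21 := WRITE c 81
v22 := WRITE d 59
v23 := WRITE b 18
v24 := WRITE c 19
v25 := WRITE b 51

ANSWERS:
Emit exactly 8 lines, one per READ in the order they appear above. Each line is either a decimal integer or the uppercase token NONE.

v1: WRITE a=30  (a history now [(1, 30)])
v2: WRITE d=30  (d history now [(2, 30)])
v3: WRITE a=37  (a history now [(1, 30), (3, 37)])
READ f @v2: history=[] -> no version <= 2 -> NONE
v4: WRITE d=28  (d history now [(2, 30), (4, 28)])
v5: WRITE d=42  (d history now [(2, 30), (4, 28), (5, 42)])
v6: WRITE f=35  (f history now [(6, 35)])
v7: WRITE d=73  (d history now [(2, 30), (4, 28), (5, 42), (7, 73)])
READ c @v7: history=[] -> no version <= 7 -> NONE
v8: WRITE c=54  (c history now [(8, 54)])
v9: WRITE a=72  (a history now [(1, 30), (3, 37), (9, 72)])
v10: WRITE b=26  (b history now [(10, 26)])
v11: WRITE e=69  (e history now [(11, 69)])
v12: WRITE c=16  (c history now [(8, 54), (12, 16)])
READ f @v12: history=[(6, 35)] -> pick v6 -> 35
v13: WRITE f=85  (f history now [(6, 35), (13, 85)])
v14: WRITE a=23  (a history now [(1, 30), (3, 37), (9, 72), (14, 23)])
READ e @v11: history=[(11, 69)] -> pick v11 -> 69
v15: WRITE b=56  (b history now [(10, 26), (15, 56)])
v16: WRITE c=68  (c history now [(8, 54), (12, 16), (16, 68)])
READ e @v8: history=[(11, 69)] -> no version <= 8 -> NONE
v17: WRITE f=47  (f history now [(6, 35), (13, 85), (17, 47)])
v18: WRITE a=42  (a history now [(1, 30), (3, 37), (9, 72), (14, 23), (18, 42)])
READ a @v17: history=[(1, 30), (3, 37), (9, 72), (14, 23), (18, 42)] -> pick v14 -> 23
READ d @v17: history=[(2, 30), (4, 28), (5, 42), (7, 73)] -> pick v7 -> 73
v19: WRITE c=64  (c history now [(8, 54), (12, 16), (16, 68), (19, 64)])
READ d @v19: history=[(2, 30), (4, 28), (5, 42), (7, 73)] -> pick v7 -> 73
v20: WRITE a=80  (a history now [(1, 30), (3, 37), (9, 72), (14, 23), (18, 42), (20, 80)])
v21: WRITE c=81  (c history now [(8, 54), (12, 16), (16, 68), (19, 64), (21, 81)])
v22: WRITE d=59  (d history now [(2, 30), (4, 28), (5, 42), (7, 73), (22, 59)])
v23: WRITE b=18  (b history now [(10, 26), (15, 56), (23, 18)])
v24: WRITE c=19  (c history now [(8, 54), (12, 16), (16, 68), (19, 64), (21, 81), (24, 19)])
v25: WRITE b=51  (b history now [(10, 26), (15, 56), (23, 18), (25, 51)])

Answer: NONE
NONE
35
69
NONE
23
73
73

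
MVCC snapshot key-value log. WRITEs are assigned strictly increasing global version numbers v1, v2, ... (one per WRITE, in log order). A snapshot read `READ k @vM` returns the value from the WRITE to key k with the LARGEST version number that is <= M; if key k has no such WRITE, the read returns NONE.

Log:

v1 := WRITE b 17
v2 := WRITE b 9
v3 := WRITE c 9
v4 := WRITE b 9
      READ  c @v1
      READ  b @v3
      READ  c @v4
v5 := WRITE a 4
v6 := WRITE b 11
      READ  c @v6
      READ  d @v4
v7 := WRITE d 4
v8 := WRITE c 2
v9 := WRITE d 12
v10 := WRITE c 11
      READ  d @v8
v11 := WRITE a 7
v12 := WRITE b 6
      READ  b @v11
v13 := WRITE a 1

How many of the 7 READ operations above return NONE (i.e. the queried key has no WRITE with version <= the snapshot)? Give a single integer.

v1: WRITE b=17  (b history now [(1, 17)])
v2: WRITE b=9  (b history now [(1, 17), (2, 9)])
v3: WRITE c=9  (c history now [(3, 9)])
v4: WRITE b=9  (b history now [(1, 17), (2, 9), (4, 9)])
READ c @v1: history=[(3, 9)] -> no version <= 1 -> NONE
READ b @v3: history=[(1, 17), (2, 9), (4, 9)] -> pick v2 -> 9
READ c @v4: history=[(3, 9)] -> pick v3 -> 9
v5: WRITE a=4  (a history now [(5, 4)])
v6: WRITE b=11  (b history now [(1, 17), (2, 9), (4, 9), (6, 11)])
READ c @v6: history=[(3, 9)] -> pick v3 -> 9
READ d @v4: history=[] -> no version <= 4 -> NONE
v7: WRITE d=4  (d history now [(7, 4)])
v8: WRITE c=2  (c history now [(3, 9), (8, 2)])
v9: WRITE d=12  (d history now [(7, 4), (9, 12)])
v10: WRITE c=11  (c history now [(3, 9), (8, 2), (10, 11)])
READ d @v8: history=[(7, 4), (9, 12)] -> pick v7 -> 4
v11: WRITE a=7  (a history now [(5, 4), (11, 7)])
v12: WRITE b=6  (b history now [(1, 17), (2, 9), (4, 9), (6, 11), (12, 6)])
READ b @v11: history=[(1, 17), (2, 9), (4, 9), (6, 11), (12, 6)] -> pick v6 -> 11
v13: WRITE a=1  (a history now [(5, 4), (11, 7), (13, 1)])
Read results in order: ['NONE', '9', '9', '9', 'NONE', '4', '11']
NONE count = 2

Answer: 2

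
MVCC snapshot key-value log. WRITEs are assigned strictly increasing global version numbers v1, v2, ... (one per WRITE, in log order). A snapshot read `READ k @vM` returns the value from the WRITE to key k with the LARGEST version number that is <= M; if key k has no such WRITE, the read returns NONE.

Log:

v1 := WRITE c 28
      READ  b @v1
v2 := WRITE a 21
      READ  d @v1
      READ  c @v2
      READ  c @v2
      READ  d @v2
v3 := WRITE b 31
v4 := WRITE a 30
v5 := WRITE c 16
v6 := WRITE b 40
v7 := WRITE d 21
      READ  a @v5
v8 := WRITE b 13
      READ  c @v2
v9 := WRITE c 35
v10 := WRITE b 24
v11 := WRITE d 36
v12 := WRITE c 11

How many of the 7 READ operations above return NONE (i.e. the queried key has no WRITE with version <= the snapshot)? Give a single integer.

v1: WRITE c=28  (c history now [(1, 28)])
READ b @v1: history=[] -> no version <= 1 -> NONE
v2: WRITE a=21  (a history now [(2, 21)])
READ d @v1: history=[] -> no version <= 1 -> NONE
READ c @v2: history=[(1, 28)] -> pick v1 -> 28
READ c @v2: history=[(1, 28)] -> pick v1 -> 28
READ d @v2: history=[] -> no version <= 2 -> NONE
v3: WRITE b=31  (b history now [(3, 31)])
v4: WRITE a=30  (a history now [(2, 21), (4, 30)])
v5: WRITE c=16  (c history now [(1, 28), (5, 16)])
v6: WRITE b=40  (b history now [(3, 31), (6, 40)])
v7: WRITE d=21  (d history now [(7, 21)])
READ a @v5: history=[(2, 21), (4, 30)] -> pick v4 -> 30
v8: WRITE b=13  (b history now [(3, 31), (6, 40), (8, 13)])
READ c @v2: history=[(1, 28), (5, 16)] -> pick v1 -> 28
v9: WRITE c=35  (c history now [(1, 28), (5, 16), (9, 35)])
v10: WRITE b=24  (b history now [(3, 31), (6, 40), (8, 13), (10, 24)])
v11: WRITE d=36  (d history now [(7, 21), (11, 36)])
v12: WRITE c=11  (c history now [(1, 28), (5, 16), (9, 35), (12, 11)])
Read results in order: ['NONE', 'NONE', '28', '28', 'NONE', '30', '28']
NONE count = 3

Answer: 3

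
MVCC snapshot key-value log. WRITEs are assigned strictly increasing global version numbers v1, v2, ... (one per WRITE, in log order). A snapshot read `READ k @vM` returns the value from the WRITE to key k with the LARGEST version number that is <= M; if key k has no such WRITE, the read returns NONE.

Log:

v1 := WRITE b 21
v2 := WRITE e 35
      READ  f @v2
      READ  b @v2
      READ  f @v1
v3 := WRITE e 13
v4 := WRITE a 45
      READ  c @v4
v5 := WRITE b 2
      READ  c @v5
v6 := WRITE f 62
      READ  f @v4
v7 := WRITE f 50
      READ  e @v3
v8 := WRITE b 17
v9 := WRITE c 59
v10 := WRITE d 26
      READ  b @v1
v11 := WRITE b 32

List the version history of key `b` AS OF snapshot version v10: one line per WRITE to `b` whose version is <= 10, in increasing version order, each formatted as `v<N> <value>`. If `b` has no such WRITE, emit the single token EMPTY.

Answer: v1 21
v5 2
v8 17

Derivation:
Scan writes for key=b with version <= 10:
  v1 WRITE b 21 -> keep
  v2 WRITE e 35 -> skip
  v3 WRITE e 13 -> skip
  v4 WRITE a 45 -> skip
  v5 WRITE b 2 -> keep
  v6 WRITE f 62 -> skip
  v7 WRITE f 50 -> skip
  v8 WRITE b 17 -> keep
  v9 WRITE c 59 -> skip
  v10 WRITE d 26 -> skip
  v11 WRITE b 32 -> drop (> snap)
Collected: [(1, 21), (5, 2), (8, 17)]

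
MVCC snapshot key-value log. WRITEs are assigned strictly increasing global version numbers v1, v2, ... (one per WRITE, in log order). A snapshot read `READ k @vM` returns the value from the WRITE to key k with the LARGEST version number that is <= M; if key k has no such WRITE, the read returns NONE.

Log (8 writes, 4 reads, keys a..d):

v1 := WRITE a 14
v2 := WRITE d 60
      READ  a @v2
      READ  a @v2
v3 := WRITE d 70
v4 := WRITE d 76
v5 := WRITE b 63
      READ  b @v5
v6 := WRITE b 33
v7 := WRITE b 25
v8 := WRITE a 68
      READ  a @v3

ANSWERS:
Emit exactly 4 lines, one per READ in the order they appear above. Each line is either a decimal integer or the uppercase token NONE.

Answer: 14
14
63
14

Derivation:
v1: WRITE a=14  (a history now [(1, 14)])
v2: WRITE d=60  (d history now [(2, 60)])
READ a @v2: history=[(1, 14)] -> pick v1 -> 14
READ a @v2: history=[(1, 14)] -> pick v1 -> 14
v3: WRITE d=70  (d history now [(2, 60), (3, 70)])
v4: WRITE d=76  (d history now [(2, 60), (3, 70), (4, 76)])
v5: WRITE b=63  (b history now [(5, 63)])
READ b @v5: history=[(5, 63)] -> pick v5 -> 63
v6: WRITE b=33  (b history now [(5, 63), (6, 33)])
v7: WRITE b=25  (b history now [(5, 63), (6, 33), (7, 25)])
v8: WRITE a=68  (a history now [(1, 14), (8, 68)])
READ a @v3: history=[(1, 14), (8, 68)] -> pick v1 -> 14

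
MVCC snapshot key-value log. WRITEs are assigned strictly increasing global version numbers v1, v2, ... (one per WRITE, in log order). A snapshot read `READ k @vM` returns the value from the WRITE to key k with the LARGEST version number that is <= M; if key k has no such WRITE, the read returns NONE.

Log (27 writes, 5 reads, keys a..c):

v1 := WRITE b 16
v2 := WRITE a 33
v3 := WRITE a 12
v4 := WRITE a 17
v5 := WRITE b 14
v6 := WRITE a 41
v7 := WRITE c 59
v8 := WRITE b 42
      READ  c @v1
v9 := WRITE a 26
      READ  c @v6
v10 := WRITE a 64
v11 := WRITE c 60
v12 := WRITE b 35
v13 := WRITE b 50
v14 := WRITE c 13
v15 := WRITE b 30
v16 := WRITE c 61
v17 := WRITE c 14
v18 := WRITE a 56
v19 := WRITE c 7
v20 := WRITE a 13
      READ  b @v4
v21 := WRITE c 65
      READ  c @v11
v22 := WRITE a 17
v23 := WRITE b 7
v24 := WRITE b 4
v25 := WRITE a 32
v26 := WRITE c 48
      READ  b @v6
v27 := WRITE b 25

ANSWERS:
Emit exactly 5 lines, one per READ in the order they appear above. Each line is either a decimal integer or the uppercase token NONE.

v1: WRITE b=16  (b history now [(1, 16)])
v2: WRITE a=33  (a history now [(2, 33)])
v3: WRITE a=12  (a history now [(2, 33), (3, 12)])
v4: WRITE a=17  (a history now [(2, 33), (3, 12), (4, 17)])
v5: WRITE b=14  (b history now [(1, 16), (5, 14)])
v6: WRITE a=41  (a history now [(2, 33), (3, 12), (4, 17), (6, 41)])
v7: WRITE c=59  (c history now [(7, 59)])
v8: WRITE b=42  (b history now [(1, 16), (5, 14), (8, 42)])
READ c @v1: history=[(7, 59)] -> no version <= 1 -> NONE
v9: WRITE a=26  (a history now [(2, 33), (3, 12), (4, 17), (6, 41), (9, 26)])
READ c @v6: history=[(7, 59)] -> no version <= 6 -> NONE
v10: WRITE a=64  (a history now [(2, 33), (3, 12), (4, 17), (6, 41), (9, 26), (10, 64)])
v11: WRITE c=60  (c history now [(7, 59), (11, 60)])
v12: WRITE b=35  (b history now [(1, 16), (5, 14), (8, 42), (12, 35)])
v13: WRITE b=50  (b history now [(1, 16), (5, 14), (8, 42), (12, 35), (13, 50)])
v14: WRITE c=13  (c history now [(7, 59), (11, 60), (14, 13)])
v15: WRITE b=30  (b history now [(1, 16), (5, 14), (8, 42), (12, 35), (13, 50), (15, 30)])
v16: WRITE c=61  (c history now [(7, 59), (11, 60), (14, 13), (16, 61)])
v17: WRITE c=14  (c history now [(7, 59), (11, 60), (14, 13), (16, 61), (17, 14)])
v18: WRITE a=56  (a history now [(2, 33), (3, 12), (4, 17), (6, 41), (9, 26), (10, 64), (18, 56)])
v19: WRITE c=7  (c history now [(7, 59), (11, 60), (14, 13), (16, 61), (17, 14), (19, 7)])
v20: WRITE a=13  (a history now [(2, 33), (3, 12), (4, 17), (6, 41), (9, 26), (10, 64), (18, 56), (20, 13)])
READ b @v4: history=[(1, 16), (5, 14), (8, 42), (12, 35), (13, 50), (15, 30)] -> pick v1 -> 16
v21: WRITE c=65  (c history now [(7, 59), (11, 60), (14, 13), (16, 61), (17, 14), (19, 7), (21, 65)])
READ c @v11: history=[(7, 59), (11, 60), (14, 13), (16, 61), (17, 14), (19, 7), (21, 65)] -> pick v11 -> 60
v22: WRITE a=17  (a history now [(2, 33), (3, 12), (4, 17), (6, 41), (9, 26), (10, 64), (18, 56), (20, 13), (22, 17)])
v23: WRITE b=7  (b history now [(1, 16), (5, 14), (8, 42), (12, 35), (13, 50), (15, 30), (23, 7)])
v24: WRITE b=4  (b history now [(1, 16), (5, 14), (8, 42), (12, 35), (13, 50), (15, 30), (23, 7), (24, 4)])
v25: WRITE a=32  (a history now [(2, 33), (3, 12), (4, 17), (6, 41), (9, 26), (10, 64), (18, 56), (20, 13), (22, 17), (25, 32)])
v26: WRITE c=48  (c history now [(7, 59), (11, 60), (14, 13), (16, 61), (17, 14), (19, 7), (21, 65), (26, 48)])
READ b @v6: history=[(1, 16), (5, 14), (8, 42), (12, 35), (13, 50), (15, 30), (23, 7), (24, 4)] -> pick v5 -> 14
v27: WRITE b=25  (b history now [(1, 16), (5, 14), (8, 42), (12, 35), (13, 50), (15, 30), (23, 7), (24, 4), (27, 25)])

Answer: NONE
NONE
16
60
14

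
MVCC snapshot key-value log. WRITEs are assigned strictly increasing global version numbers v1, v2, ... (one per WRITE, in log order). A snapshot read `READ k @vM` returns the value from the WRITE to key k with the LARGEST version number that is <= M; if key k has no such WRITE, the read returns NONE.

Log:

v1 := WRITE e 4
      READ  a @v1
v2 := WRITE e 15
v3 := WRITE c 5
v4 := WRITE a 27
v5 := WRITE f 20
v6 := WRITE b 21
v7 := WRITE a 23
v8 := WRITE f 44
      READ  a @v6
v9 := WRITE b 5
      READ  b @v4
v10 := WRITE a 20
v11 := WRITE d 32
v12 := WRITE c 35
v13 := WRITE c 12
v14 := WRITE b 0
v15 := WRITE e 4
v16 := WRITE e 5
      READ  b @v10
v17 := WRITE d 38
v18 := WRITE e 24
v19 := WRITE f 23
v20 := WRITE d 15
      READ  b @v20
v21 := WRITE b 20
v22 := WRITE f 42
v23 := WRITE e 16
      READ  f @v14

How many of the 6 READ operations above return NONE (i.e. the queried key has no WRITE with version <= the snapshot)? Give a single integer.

v1: WRITE e=4  (e history now [(1, 4)])
READ a @v1: history=[] -> no version <= 1 -> NONE
v2: WRITE e=15  (e history now [(1, 4), (2, 15)])
v3: WRITE c=5  (c history now [(3, 5)])
v4: WRITE a=27  (a history now [(4, 27)])
v5: WRITE f=20  (f history now [(5, 20)])
v6: WRITE b=21  (b history now [(6, 21)])
v7: WRITE a=23  (a history now [(4, 27), (7, 23)])
v8: WRITE f=44  (f history now [(5, 20), (8, 44)])
READ a @v6: history=[(4, 27), (7, 23)] -> pick v4 -> 27
v9: WRITE b=5  (b history now [(6, 21), (9, 5)])
READ b @v4: history=[(6, 21), (9, 5)] -> no version <= 4 -> NONE
v10: WRITE a=20  (a history now [(4, 27), (7, 23), (10, 20)])
v11: WRITE d=32  (d history now [(11, 32)])
v12: WRITE c=35  (c history now [(3, 5), (12, 35)])
v13: WRITE c=12  (c history now [(3, 5), (12, 35), (13, 12)])
v14: WRITE b=0  (b history now [(6, 21), (9, 5), (14, 0)])
v15: WRITE e=4  (e history now [(1, 4), (2, 15), (15, 4)])
v16: WRITE e=5  (e history now [(1, 4), (2, 15), (15, 4), (16, 5)])
READ b @v10: history=[(6, 21), (9, 5), (14, 0)] -> pick v9 -> 5
v17: WRITE d=38  (d history now [(11, 32), (17, 38)])
v18: WRITE e=24  (e history now [(1, 4), (2, 15), (15, 4), (16, 5), (18, 24)])
v19: WRITE f=23  (f history now [(5, 20), (8, 44), (19, 23)])
v20: WRITE d=15  (d history now [(11, 32), (17, 38), (20, 15)])
READ b @v20: history=[(6, 21), (9, 5), (14, 0)] -> pick v14 -> 0
v21: WRITE b=20  (b history now [(6, 21), (9, 5), (14, 0), (21, 20)])
v22: WRITE f=42  (f history now [(5, 20), (8, 44), (19, 23), (22, 42)])
v23: WRITE e=16  (e history now [(1, 4), (2, 15), (15, 4), (16, 5), (18, 24), (23, 16)])
READ f @v14: history=[(5, 20), (8, 44), (19, 23), (22, 42)] -> pick v8 -> 44
Read results in order: ['NONE', '27', 'NONE', '5', '0', '44']
NONE count = 2

Answer: 2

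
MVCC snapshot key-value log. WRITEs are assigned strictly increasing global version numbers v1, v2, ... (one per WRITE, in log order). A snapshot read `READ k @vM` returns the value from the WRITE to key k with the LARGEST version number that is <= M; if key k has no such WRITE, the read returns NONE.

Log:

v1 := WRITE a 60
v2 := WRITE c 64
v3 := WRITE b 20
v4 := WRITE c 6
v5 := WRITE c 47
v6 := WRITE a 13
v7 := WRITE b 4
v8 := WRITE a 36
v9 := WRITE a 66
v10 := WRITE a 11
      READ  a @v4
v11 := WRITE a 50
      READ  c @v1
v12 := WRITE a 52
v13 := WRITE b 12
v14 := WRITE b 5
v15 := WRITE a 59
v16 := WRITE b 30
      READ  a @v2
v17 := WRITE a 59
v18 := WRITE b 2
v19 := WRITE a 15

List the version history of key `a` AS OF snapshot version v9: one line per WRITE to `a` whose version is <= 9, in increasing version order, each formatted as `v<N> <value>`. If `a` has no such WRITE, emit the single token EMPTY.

Scan writes for key=a with version <= 9:
  v1 WRITE a 60 -> keep
  v2 WRITE c 64 -> skip
  v3 WRITE b 20 -> skip
  v4 WRITE c 6 -> skip
  v5 WRITE c 47 -> skip
  v6 WRITE a 13 -> keep
  v7 WRITE b 4 -> skip
  v8 WRITE a 36 -> keep
  v9 WRITE a 66 -> keep
  v10 WRITE a 11 -> drop (> snap)
  v11 WRITE a 50 -> drop (> snap)
  v12 WRITE a 52 -> drop (> snap)
  v13 WRITE b 12 -> skip
  v14 WRITE b 5 -> skip
  v15 WRITE a 59 -> drop (> snap)
  v16 WRITE b 30 -> skip
  v17 WRITE a 59 -> drop (> snap)
  v18 WRITE b 2 -> skip
  v19 WRITE a 15 -> drop (> snap)
Collected: [(1, 60), (6, 13), (8, 36), (9, 66)]

Answer: v1 60
v6 13
v8 36
v9 66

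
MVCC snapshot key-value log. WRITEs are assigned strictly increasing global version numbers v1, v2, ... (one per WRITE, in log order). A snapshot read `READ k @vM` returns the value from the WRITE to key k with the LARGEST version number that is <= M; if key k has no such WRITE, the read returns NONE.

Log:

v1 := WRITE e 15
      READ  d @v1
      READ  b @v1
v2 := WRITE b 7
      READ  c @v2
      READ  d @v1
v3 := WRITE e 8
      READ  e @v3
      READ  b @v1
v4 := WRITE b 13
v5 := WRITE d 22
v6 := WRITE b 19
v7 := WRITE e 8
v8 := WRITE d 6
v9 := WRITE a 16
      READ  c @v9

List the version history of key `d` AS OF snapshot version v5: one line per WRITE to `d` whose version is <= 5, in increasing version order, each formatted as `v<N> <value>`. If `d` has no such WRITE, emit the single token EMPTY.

Answer: v5 22

Derivation:
Scan writes for key=d with version <= 5:
  v1 WRITE e 15 -> skip
  v2 WRITE b 7 -> skip
  v3 WRITE e 8 -> skip
  v4 WRITE b 13 -> skip
  v5 WRITE d 22 -> keep
  v6 WRITE b 19 -> skip
  v7 WRITE e 8 -> skip
  v8 WRITE d 6 -> drop (> snap)
  v9 WRITE a 16 -> skip
Collected: [(5, 22)]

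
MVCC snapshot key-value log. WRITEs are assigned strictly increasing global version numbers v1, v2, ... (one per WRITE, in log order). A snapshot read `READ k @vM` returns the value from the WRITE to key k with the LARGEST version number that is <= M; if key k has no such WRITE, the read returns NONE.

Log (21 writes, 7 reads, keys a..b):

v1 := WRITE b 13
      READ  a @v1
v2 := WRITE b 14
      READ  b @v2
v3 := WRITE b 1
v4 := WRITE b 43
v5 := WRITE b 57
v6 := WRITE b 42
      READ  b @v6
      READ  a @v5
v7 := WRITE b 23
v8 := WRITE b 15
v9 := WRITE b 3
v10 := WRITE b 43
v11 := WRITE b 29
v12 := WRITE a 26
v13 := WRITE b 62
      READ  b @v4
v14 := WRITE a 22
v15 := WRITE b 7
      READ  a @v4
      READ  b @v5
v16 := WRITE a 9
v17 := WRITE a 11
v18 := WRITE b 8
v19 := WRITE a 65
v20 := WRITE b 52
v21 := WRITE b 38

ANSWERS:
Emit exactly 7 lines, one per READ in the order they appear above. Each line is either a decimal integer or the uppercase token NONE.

v1: WRITE b=13  (b history now [(1, 13)])
READ a @v1: history=[] -> no version <= 1 -> NONE
v2: WRITE b=14  (b history now [(1, 13), (2, 14)])
READ b @v2: history=[(1, 13), (2, 14)] -> pick v2 -> 14
v3: WRITE b=1  (b history now [(1, 13), (2, 14), (3, 1)])
v4: WRITE b=43  (b history now [(1, 13), (2, 14), (3, 1), (4, 43)])
v5: WRITE b=57  (b history now [(1, 13), (2, 14), (3, 1), (4, 43), (5, 57)])
v6: WRITE b=42  (b history now [(1, 13), (2, 14), (3, 1), (4, 43), (5, 57), (6, 42)])
READ b @v6: history=[(1, 13), (2, 14), (3, 1), (4, 43), (5, 57), (6, 42)] -> pick v6 -> 42
READ a @v5: history=[] -> no version <= 5 -> NONE
v7: WRITE b=23  (b history now [(1, 13), (2, 14), (3, 1), (4, 43), (5, 57), (6, 42), (7, 23)])
v8: WRITE b=15  (b history now [(1, 13), (2, 14), (3, 1), (4, 43), (5, 57), (6, 42), (7, 23), (8, 15)])
v9: WRITE b=3  (b history now [(1, 13), (2, 14), (3, 1), (4, 43), (5, 57), (6, 42), (7, 23), (8, 15), (9, 3)])
v10: WRITE b=43  (b history now [(1, 13), (2, 14), (3, 1), (4, 43), (5, 57), (6, 42), (7, 23), (8, 15), (9, 3), (10, 43)])
v11: WRITE b=29  (b history now [(1, 13), (2, 14), (3, 1), (4, 43), (5, 57), (6, 42), (7, 23), (8, 15), (9, 3), (10, 43), (11, 29)])
v12: WRITE a=26  (a history now [(12, 26)])
v13: WRITE b=62  (b history now [(1, 13), (2, 14), (3, 1), (4, 43), (5, 57), (6, 42), (7, 23), (8, 15), (9, 3), (10, 43), (11, 29), (13, 62)])
READ b @v4: history=[(1, 13), (2, 14), (3, 1), (4, 43), (5, 57), (6, 42), (7, 23), (8, 15), (9, 3), (10, 43), (11, 29), (13, 62)] -> pick v4 -> 43
v14: WRITE a=22  (a history now [(12, 26), (14, 22)])
v15: WRITE b=7  (b history now [(1, 13), (2, 14), (3, 1), (4, 43), (5, 57), (6, 42), (7, 23), (8, 15), (9, 3), (10, 43), (11, 29), (13, 62), (15, 7)])
READ a @v4: history=[(12, 26), (14, 22)] -> no version <= 4 -> NONE
READ b @v5: history=[(1, 13), (2, 14), (3, 1), (4, 43), (5, 57), (6, 42), (7, 23), (8, 15), (9, 3), (10, 43), (11, 29), (13, 62), (15, 7)] -> pick v5 -> 57
v16: WRITE a=9  (a history now [(12, 26), (14, 22), (16, 9)])
v17: WRITE a=11  (a history now [(12, 26), (14, 22), (16, 9), (17, 11)])
v18: WRITE b=8  (b history now [(1, 13), (2, 14), (3, 1), (4, 43), (5, 57), (6, 42), (7, 23), (8, 15), (9, 3), (10, 43), (11, 29), (13, 62), (15, 7), (18, 8)])
v19: WRITE a=65  (a history now [(12, 26), (14, 22), (16, 9), (17, 11), (19, 65)])
v20: WRITE b=52  (b history now [(1, 13), (2, 14), (3, 1), (4, 43), (5, 57), (6, 42), (7, 23), (8, 15), (9, 3), (10, 43), (11, 29), (13, 62), (15, 7), (18, 8), (20, 52)])
v21: WRITE b=38  (b history now [(1, 13), (2, 14), (3, 1), (4, 43), (5, 57), (6, 42), (7, 23), (8, 15), (9, 3), (10, 43), (11, 29), (13, 62), (15, 7), (18, 8), (20, 52), (21, 38)])

Answer: NONE
14
42
NONE
43
NONE
57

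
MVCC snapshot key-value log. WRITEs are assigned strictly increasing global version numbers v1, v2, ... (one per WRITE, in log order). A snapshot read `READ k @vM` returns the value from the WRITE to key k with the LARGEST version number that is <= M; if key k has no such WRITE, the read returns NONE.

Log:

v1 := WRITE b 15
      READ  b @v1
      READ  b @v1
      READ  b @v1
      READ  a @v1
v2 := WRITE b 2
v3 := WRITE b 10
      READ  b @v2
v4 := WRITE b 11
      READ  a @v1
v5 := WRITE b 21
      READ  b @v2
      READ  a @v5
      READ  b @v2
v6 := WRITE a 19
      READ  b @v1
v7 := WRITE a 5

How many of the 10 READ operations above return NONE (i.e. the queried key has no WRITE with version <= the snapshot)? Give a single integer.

v1: WRITE b=15  (b history now [(1, 15)])
READ b @v1: history=[(1, 15)] -> pick v1 -> 15
READ b @v1: history=[(1, 15)] -> pick v1 -> 15
READ b @v1: history=[(1, 15)] -> pick v1 -> 15
READ a @v1: history=[] -> no version <= 1 -> NONE
v2: WRITE b=2  (b history now [(1, 15), (2, 2)])
v3: WRITE b=10  (b history now [(1, 15), (2, 2), (3, 10)])
READ b @v2: history=[(1, 15), (2, 2), (3, 10)] -> pick v2 -> 2
v4: WRITE b=11  (b history now [(1, 15), (2, 2), (3, 10), (4, 11)])
READ a @v1: history=[] -> no version <= 1 -> NONE
v5: WRITE b=21  (b history now [(1, 15), (2, 2), (3, 10), (4, 11), (5, 21)])
READ b @v2: history=[(1, 15), (2, 2), (3, 10), (4, 11), (5, 21)] -> pick v2 -> 2
READ a @v5: history=[] -> no version <= 5 -> NONE
READ b @v2: history=[(1, 15), (2, 2), (3, 10), (4, 11), (5, 21)] -> pick v2 -> 2
v6: WRITE a=19  (a history now [(6, 19)])
READ b @v1: history=[(1, 15), (2, 2), (3, 10), (4, 11), (5, 21)] -> pick v1 -> 15
v7: WRITE a=5  (a history now [(6, 19), (7, 5)])
Read results in order: ['15', '15', '15', 'NONE', '2', 'NONE', '2', 'NONE', '2', '15']
NONE count = 3

Answer: 3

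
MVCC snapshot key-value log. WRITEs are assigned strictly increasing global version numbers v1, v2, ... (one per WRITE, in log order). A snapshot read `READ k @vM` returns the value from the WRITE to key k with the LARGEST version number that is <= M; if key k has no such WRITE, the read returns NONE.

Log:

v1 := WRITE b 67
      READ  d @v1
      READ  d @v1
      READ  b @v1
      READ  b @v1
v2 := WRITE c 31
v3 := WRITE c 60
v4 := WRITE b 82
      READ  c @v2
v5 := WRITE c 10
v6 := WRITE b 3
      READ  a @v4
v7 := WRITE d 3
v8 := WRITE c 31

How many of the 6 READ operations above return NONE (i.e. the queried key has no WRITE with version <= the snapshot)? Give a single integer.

v1: WRITE b=67  (b history now [(1, 67)])
READ d @v1: history=[] -> no version <= 1 -> NONE
READ d @v1: history=[] -> no version <= 1 -> NONE
READ b @v1: history=[(1, 67)] -> pick v1 -> 67
READ b @v1: history=[(1, 67)] -> pick v1 -> 67
v2: WRITE c=31  (c history now [(2, 31)])
v3: WRITE c=60  (c history now [(2, 31), (3, 60)])
v4: WRITE b=82  (b history now [(1, 67), (4, 82)])
READ c @v2: history=[(2, 31), (3, 60)] -> pick v2 -> 31
v5: WRITE c=10  (c history now [(2, 31), (3, 60), (5, 10)])
v6: WRITE b=3  (b history now [(1, 67), (4, 82), (6, 3)])
READ a @v4: history=[] -> no version <= 4 -> NONE
v7: WRITE d=3  (d history now [(7, 3)])
v8: WRITE c=31  (c history now [(2, 31), (3, 60), (5, 10), (8, 31)])
Read results in order: ['NONE', 'NONE', '67', '67', '31', 'NONE']
NONE count = 3

Answer: 3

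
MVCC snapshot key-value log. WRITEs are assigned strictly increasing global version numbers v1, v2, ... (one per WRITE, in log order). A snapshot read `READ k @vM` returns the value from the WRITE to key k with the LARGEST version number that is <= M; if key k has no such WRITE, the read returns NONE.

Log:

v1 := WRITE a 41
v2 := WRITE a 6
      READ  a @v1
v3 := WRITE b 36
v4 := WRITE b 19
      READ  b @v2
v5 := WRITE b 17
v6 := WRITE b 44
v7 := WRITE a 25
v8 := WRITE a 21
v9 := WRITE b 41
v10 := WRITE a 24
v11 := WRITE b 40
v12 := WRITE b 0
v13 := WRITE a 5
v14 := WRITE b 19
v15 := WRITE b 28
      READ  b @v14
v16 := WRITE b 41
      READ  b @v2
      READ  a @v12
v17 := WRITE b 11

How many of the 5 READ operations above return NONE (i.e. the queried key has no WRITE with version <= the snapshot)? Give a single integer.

Answer: 2

Derivation:
v1: WRITE a=41  (a history now [(1, 41)])
v2: WRITE a=6  (a history now [(1, 41), (2, 6)])
READ a @v1: history=[(1, 41), (2, 6)] -> pick v1 -> 41
v3: WRITE b=36  (b history now [(3, 36)])
v4: WRITE b=19  (b history now [(3, 36), (4, 19)])
READ b @v2: history=[(3, 36), (4, 19)] -> no version <= 2 -> NONE
v5: WRITE b=17  (b history now [(3, 36), (4, 19), (5, 17)])
v6: WRITE b=44  (b history now [(3, 36), (4, 19), (5, 17), (6, 44)])
v7: WRITE a=25  (a history now [(1, 41), (2, 6), (7, 25)])
v8: WRITE a=21  (a history now [(1, 41), (2, 6), (7, 25), (8, 21)])
v9: WRITE b=41  (b history now [(3, 36), (4, 19), (5, 17), (6, 44), (9, 41)])
v10: WRITE a=24  (a history now [(1, 41), (2, 6), (7, 25), (8, 21), (10, 24)])
v11: WRITE b=40  (b history now [(3, 36), (4, 19), (5, 17), (6, 44), (9, 41), (11, 40)])
v12: WRITE b=0  (b history now [(3, 36), (4, 19), (5, 17), (6, 44), (9, 41), (11, 40), (12, 0)])
v13: WRITE a=5  (a history now [(1, 41), (2, 6), (7, 25), (8, 21), (10, 24), (13, 5)])
v14: WRITE b=19  (b history now [(3, 36), (4, 19), (5, 17), (6, 44), (9, 41), (11, 40), (12, 0), (14, 19)])
v15: WRITE b=28  (b history now [(3, 36), (4, 19), (5, 17), (6, 44), (9, 41), (11, 40), (12, 0), (14, 19), (15, 28)])
READ b @v14: history=[(3, 36), (4, 19), (5, 17), (6, 44), (9, 41), (11, 40), (12, 0), (14, 19), (15, 28)] -> pick v14 -> 19
v16: WRITE b=41  (b history now [(3, 36), (4, 19), (5, 17), (6, 44), (9, 41), (11, 40), (12, 0), (14, 19), (15, 28), (16, 41)])
READ b @v2: history=[(3, 36), (4, 19), (5, 17), (6, 44), (9, 41), (11, 40), (12, 0), (14, 19), (15, 28), (16, 41)] -> no version <= 2 -> NONE
READ a @v12: history=[(1, 41), (2, 6), (7, 25), (8, 21), (10, 24), (13, 5)] -> pick v10 -> 24
v17: WRITE b=11  (b history now [(3, 36), (4, 19), (5, 17), (6, 44), (9, 41), (11, 40), (12, 0), (14, 19), (15, 28), (16, 41), (17, 11)])
Read results in order: ['41', 'NONE', '19', 'NONE', '24']
NONE count = 2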